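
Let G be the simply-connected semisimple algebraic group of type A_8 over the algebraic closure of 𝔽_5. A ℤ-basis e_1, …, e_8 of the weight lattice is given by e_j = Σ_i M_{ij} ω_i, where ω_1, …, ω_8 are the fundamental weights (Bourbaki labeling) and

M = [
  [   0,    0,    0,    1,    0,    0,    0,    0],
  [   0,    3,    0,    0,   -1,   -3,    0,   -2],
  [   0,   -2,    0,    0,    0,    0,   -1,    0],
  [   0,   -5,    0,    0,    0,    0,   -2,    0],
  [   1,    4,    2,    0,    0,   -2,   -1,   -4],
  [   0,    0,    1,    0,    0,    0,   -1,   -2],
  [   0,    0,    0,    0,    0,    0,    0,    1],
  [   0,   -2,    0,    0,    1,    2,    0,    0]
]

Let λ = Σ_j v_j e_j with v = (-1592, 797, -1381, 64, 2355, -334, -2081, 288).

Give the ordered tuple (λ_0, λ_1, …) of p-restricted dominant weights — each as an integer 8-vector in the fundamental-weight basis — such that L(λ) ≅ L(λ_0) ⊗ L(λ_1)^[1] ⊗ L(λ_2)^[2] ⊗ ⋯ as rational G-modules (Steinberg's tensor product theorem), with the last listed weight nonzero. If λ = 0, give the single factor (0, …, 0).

ω-coordinates c = M·v, v = (-1592, 797, -1381, 64, 2355, -334, -2081, 288):
  c_1 = 0*-1592 + 0*797 + 0*-1381 + 1*64 + 0*2355 + 0*-334 + 0*-2081 + 0*288 = 64
  c_2 = 0*-1592 + 3*797 + 0*-1381 + 0*64 + -1*2355 + -3*-334 + 0*-2081 + -2*288 = 462
  c_3 = 0*-1592 + -2*797 + 0*-1381 + 0*64 + 0*2355 + 0*-334 + -1*-2081 + 0*288 = 487
  c_4 = 0*-1592 + -5*797 + 0*-1381 + 0*64 + 0*2355 + 0*-334 + -2*-2081 + 0*288 = 177
  c_5 = 1*-1592 + 4*797 + 2*-1381 + 0*64 + 0*2355 + -2*-334 + -1*-2081 + -4*288 = 431
  c_6 = 0*-1592 + 0*797 + 1*-1381 + 0*64 + 0*2355 + 0*-334 + -1*-2081 + -2*288 = 124
  c_7 = 0*-1592 + 0*797 + 0*-1381 + 0*64 + 0*2355 + 0*-334 + 0*-2081 + 1*288 = 288
  c_8 = 0*-1592 + -2*797 + 0*-1381 + 0*64 + 1*2355 + 2*-334 + 0*-2081 + 0*288 = 93
Writing each c_i in base p = 5:
  c_1 = 64 = 4·5^0 + 2·5^1 + 2·5^2
  c_2 = 462 = 2·5^0 + 2·5^1 + 3·5^2 + 3·5^3
  c_3 = 487 = 2·5^0 + 2·5^1 + 4·5^2 + 3·5^3
  c_4 = 177 = 2·5^0 + 0·5^1 + 2·5^2 + 1·5^3
  c_5 = 431 = 1·5^0 + 1·5^1 + 2·5^2 + 3·5^3
  c_6 = 124 = 4·5^0 + 4·5^1 + 4·5^2
  c_7 = 288 = 3·5^0 + 2·5^1 + 1·5^2 + 2·5^3
  c_8 = 93 = 3·5^0 + 3·5^1 + 3·5^2
p-restricted factor λ_0 = (4, 2, 2, 2, 1, 4, 3, 3)
p-restricted factor λ_1 = (2, 2, 2, 0, 1, 4, 2, 3)
p-restricted factor λ_2 = (2, 3, 4, 2, 2, 4, 1, 3)
p-restricted factor λ_3 = (0, 3, 3, 1, 3, 0, 2, 0)

((4, 2, 2, 2, 1, 4, 3, 3), (2, 2, 2, 0, 1, 4, 2, 3), (2, 3, 4, 2, 2, 4, 1, 3), (0, 3, 3, 1, 3, 0, 2, 0))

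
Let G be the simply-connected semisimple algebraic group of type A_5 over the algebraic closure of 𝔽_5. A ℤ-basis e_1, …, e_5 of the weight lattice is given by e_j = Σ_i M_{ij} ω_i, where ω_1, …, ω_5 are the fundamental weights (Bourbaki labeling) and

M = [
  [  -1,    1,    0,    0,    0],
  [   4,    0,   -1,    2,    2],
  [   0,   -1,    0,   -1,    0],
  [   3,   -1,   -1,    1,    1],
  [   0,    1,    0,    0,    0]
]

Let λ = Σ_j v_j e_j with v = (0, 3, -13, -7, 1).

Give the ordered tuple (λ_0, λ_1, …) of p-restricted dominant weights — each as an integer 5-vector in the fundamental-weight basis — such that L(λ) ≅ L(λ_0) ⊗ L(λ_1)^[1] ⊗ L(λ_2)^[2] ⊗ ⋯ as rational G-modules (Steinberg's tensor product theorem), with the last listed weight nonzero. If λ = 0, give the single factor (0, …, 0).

((3, 1, 4, 4, 3),)

Change of basis e → ω: c = M·v where v = (0, 3, -13, -7, 1):
  c_1 = (-1)·(0) + 1·3 + (0)·(-13) + (0)·(-7) + 0·1 = 3
  c_2 = 4·0 + 0·3 + (-1)·(-13) + (2)·(-7) + 2·1 = 1
  c_3 = 0·0 + (-1)·(3) + (0)·(-13) + (-1)·(-7) + 0·1 = 4
  c_4 = 3·0 + (-1)·(3) + (-1)·(-13) + (1)·(-7) + 1·1 = 4
  c_5 = 0·0 + 1·3 + (0)·(-13) + (0)·(-7) + 0·1 = 3
Expand coordinatewise in base 5:
  c_1 = 3 = 3·5^0
  c_2 = 1 = 1·5^0
  c_3 = 4 = 4·5^0
  c_4 = 4 = 4·5^0
  c_5 = 3 = 3·5^0
λ_0 = (3, 1, 4, 4, 3)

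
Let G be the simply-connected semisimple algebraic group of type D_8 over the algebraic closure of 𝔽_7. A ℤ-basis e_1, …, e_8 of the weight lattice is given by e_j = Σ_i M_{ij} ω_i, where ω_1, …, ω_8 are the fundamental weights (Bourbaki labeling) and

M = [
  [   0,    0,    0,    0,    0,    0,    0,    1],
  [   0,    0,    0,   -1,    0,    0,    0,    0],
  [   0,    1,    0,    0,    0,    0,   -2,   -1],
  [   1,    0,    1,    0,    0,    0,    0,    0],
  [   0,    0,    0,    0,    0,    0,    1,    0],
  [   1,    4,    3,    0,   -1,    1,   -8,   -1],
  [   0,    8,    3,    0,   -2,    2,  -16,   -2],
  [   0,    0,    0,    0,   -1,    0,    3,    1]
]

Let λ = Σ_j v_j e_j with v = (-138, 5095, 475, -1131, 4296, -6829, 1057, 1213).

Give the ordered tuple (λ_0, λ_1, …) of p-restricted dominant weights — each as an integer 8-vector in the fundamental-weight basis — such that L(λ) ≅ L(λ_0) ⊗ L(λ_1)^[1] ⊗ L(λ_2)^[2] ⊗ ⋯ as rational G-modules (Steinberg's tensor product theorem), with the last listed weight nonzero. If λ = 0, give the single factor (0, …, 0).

((2, 4, 4, 1, 0, 5, 2, 4), (5, 0, 0, 6, 4, 5, 1, 5), (3, 2, 1, 6, 0, 3, 5, 1), (3, 3, 5, 0, 3, 2, 1, 0))

ω-coordinates c = M·v, v = (-138, 5095, 475, -1131, 4296, -6829, 1057, 1213):
  c_1 = 0*-138 + 0*5095 + 0*475 + 0*-1131 + 0*4296 + 0*-6829 + 0*1057 + 1*1213 = 1213
  c_2 = 0*-138 + 0*5095 + 0*475 + -1*-1131 + 0*4296 + 0*-6829 + 0*1057 + 0*1213 = 1131
  c_3 = 0*-138 + 1*5095 + 0*475 + 0*-1131 + 0*4296 + 0*-6829 + -2*1057 + -1*1213 = 1768
  c_4 = 1*-138 + 0*5095 + 1*475 + 0*-1131 + 0*4296 + 0*-6829 + 0*1057 + 0*1213 = 337
  c_5 = 0*-138 + 0*5095 + 0*475 + 0*-1131 + 0*4296 + 0*-6829 + 1*1057 + 0*1213 = 1057
  c_6 = 1*-138 + 4*5095 + 3*475 + 0*-1131 + -1*4296 + 1*-6829 + -8*1057 + -1*1213 = 873
  c_7 = 0*-138 + 8*5095 + 3*475 + 0*-1131 + -2*4296 + 2*-6829 + -16*1057 + -2*1213 = 597
  c_8 = 0*-138 + 0*5095 + 0*475 + 0*-1131 + -1*4296 + 0*-6829 + 3*1057 + 1*1213 = 88
p = 7; digits c_i = Σ_j d_{ij}·7^j, 0 ≤ d_{ij} < 7:
  c_1 = 1213 = 2·7^0 + 5·7^1 + 3·7^2 + 3·7^3
  c_2 = 1131 = 4·7^0 + 0·7^1 + 2·7^2 + 3·7^3
  c_3 = 1768 = 4·7^0 + 0·7^1 + 1·7^2 + 5·7^3
  c_4 = 337 = 1·7^0 + 6·7^1 + 6·7^2
  c_5 = 1057 = 0·7^0 + 4·7^1 + 0·7^2 + 3·7^3
  c_6 = 873 = 5·7^0 + 5·7^1 + 3·7^2 + 2·7^3
  c_7 = 597 = 2·7^0 + 1·7^1 + 5·7^2 + 1·7^3
  c_8 = 88 = 4·7^0 + 5·7^1 + 1·7^2
λ_0 = (2, 4, 4, 1, 0, 5, 2, 4)
λ_1 = (5, 0, 0, 6, 4, 5, 1, 5)
λ_2 = (3, 2, 1, 6, 0, 3, 5, 1)
λ_3 = (3, 3, 5, 0, 3, 2, 1, 0)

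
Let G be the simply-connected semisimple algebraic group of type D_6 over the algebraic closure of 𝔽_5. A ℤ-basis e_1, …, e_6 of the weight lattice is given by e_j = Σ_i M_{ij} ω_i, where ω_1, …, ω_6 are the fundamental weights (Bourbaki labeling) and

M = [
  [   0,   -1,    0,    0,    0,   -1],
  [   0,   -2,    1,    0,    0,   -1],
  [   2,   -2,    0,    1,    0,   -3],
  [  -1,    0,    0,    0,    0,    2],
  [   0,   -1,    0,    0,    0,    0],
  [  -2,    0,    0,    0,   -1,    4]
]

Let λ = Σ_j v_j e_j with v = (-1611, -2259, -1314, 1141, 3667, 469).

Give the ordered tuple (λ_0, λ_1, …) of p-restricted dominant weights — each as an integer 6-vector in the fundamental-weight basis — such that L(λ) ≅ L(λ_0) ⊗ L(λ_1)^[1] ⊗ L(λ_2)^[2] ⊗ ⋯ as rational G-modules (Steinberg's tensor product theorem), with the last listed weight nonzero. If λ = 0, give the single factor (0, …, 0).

((0, 0, 0, 4, 4, 1), (3, 2, 1, 4, 1, 1), (1, 4, 1, 1, 0, 2), (4, 1, 3, 0, 3, 1), (2, 4, 1, 4, 3, 2))

Compute c_i = Σ_j M_{ij} v_j with v = (-1611, -2259, -1314, 1141, 3667, 469):
  c_1 = 0*-1611 + -1*-2259 + 0*-1314 + 0*1141 + 0*3667 + -1*469 = 1790
  c_2 = 0*-1611 + -2*-2259 + 1*-1314 + 0*1141 + 0*3667 + -1*469 = 2735
  c_3 = 2*-1611 + -2*-2259 + 0*-1314 + 1*1141 + 0*3667 + -3*469 = 1030
  c_4 = -1*-1611 + 0*-2259 + 0*-1314 + 0*1141 + 0*3667 + 2*469 = 2549
  c_5 = 0*-1611 + -1*-2259 + 0*-1314 + 0*1141 + 0*3667 + 0*469 = 2259
  c_6 = -2*-1611 + 0*-2259 + 0*-1314 + 0*1141 + -1*3667 + 4*469 = 1431
Expand coordinatewise in base 5:
  c_1 = 1790 = 0·5^0 + 3·5^1 + 1·5^2 + 4·5^3 + 2·5^4
  c_2 = 2735 = 0·5^0 + 2·5^1 + 4·5^2 + 1·5^3 + 4·5^4
  c_3 = 1030 = 0·5^0 + 1·5^1 + 1·5^2 + 3·5^3 + 1·5^4
  c_4 = 2549 = 4·5^0 + 4·5^1 + 1·5^2 + 0·5^3 + 4·5^4
  c_5 = 2259 = 4·5^0 + 1·5^1 + 0·5^2 + 3·5^3 + 3·5^4
  c_6 = 1431 = 1·5^0 + 1·5^1 + 2·5^2 + 1·5^3 + 2·5^4
Factor λ_0 = (0, 0, 0, 4, 4, 1)
Factor λ_1 = (3, 2, 1, 4, 1, 1)
Factor λ_2 = (1, 4, 1, 1, 0, 2)
Factor λ_3 = (4, 1, 3, 0, 3, 1)
Factor λ_4 = (2, 4, 1, 4, 3, 2)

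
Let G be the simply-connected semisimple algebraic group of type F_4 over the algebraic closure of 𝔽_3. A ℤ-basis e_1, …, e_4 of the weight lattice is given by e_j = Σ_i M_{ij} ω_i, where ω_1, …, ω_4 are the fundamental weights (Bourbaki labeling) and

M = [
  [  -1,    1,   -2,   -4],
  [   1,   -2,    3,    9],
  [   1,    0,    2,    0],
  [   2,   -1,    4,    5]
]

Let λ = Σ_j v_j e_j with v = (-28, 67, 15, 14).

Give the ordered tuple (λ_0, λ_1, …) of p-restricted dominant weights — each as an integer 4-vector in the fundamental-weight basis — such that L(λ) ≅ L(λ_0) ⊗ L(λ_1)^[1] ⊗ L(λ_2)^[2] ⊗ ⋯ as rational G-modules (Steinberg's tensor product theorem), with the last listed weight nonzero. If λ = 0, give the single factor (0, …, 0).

Converting to the ω-basis (c_i = row i of M dotted with v = (-28, 67, 15, 14)):
  c_1 = -1*-28 + 1*67 + -2*15 + -4*14 = 9
  c_2 = 1*-28 + -2*67 + 3*15 + 9*14 = 9
  c_3 = 1*-28 + 0*67 + 2*15 + 0*14 = 2
  c_4 = 2*-28 + -1*67 + 4*15 + 5*14 = 7
p = 3; digits c_i = Σ_j d_{ij}·3^j, 0 ≤ d_{ij} < 3:
  c_1 = 9 = 0·3^0 + 0·3^1 + 1·3^2
  c_2 = 9 = 0·3^0 + 0·3^1 + 1·3^2
  c_3 = 2 = 2·3^0
  c_4 = 7 = 1·3^0 + 2·3^1
Factor λ_0 = (0, 0, 2, 1)
Factor λ_1 = (0, 0, 0, 2)
Factor λ_2 = (1, 1, 0, 0)

((0, 0, 2, 1), (0, 0, 0, 2), (1, 1, 0, 0))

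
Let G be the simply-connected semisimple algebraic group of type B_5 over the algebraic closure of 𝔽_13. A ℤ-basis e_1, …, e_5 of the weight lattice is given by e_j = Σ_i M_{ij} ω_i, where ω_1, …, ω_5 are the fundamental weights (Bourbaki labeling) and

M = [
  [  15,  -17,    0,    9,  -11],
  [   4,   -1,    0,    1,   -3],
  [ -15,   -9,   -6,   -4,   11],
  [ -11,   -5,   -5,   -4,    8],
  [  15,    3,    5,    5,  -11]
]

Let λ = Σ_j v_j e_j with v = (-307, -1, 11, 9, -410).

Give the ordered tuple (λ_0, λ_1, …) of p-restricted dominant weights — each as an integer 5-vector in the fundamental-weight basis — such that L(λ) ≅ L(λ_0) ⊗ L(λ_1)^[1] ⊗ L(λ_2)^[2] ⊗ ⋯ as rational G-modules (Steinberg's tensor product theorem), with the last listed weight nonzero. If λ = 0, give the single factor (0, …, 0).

((3, 12, 2, 11, 2),)

ω-coordinates c = M·v, v = (-307, -1, 11, 9, -410):
  c_1 = 15*-307 + -17*-1 + 0*11 + 9*9 + -11*-410 = 3
  c_2 = 4*-307 + -1*-1 + 0*11 + 1*9 + -3*-410 = 12
  c_3 = -15*-307 + -9*-1 + -6*11 + -4*9 + 11*-410 = 2
  c_4 = -11*-307 + -5*-1 + -5*11 + -4*9 + 8*-410 = 11
  c_5 = 15*-307 + 3*-1 + 5*11 + 5*9 + -11*-410 = 2
Base-13 expansion of each c_i:
  c_1 = 3 = 3·13^0
  c_2 = 12 = 12·13^0
  c_3 = 2 = 2·13^0
  c_4 = 11 = 11·13^0
  c_5 = 2 = 2·13^0
λ_0 = (3, 12, 2, 11, 2)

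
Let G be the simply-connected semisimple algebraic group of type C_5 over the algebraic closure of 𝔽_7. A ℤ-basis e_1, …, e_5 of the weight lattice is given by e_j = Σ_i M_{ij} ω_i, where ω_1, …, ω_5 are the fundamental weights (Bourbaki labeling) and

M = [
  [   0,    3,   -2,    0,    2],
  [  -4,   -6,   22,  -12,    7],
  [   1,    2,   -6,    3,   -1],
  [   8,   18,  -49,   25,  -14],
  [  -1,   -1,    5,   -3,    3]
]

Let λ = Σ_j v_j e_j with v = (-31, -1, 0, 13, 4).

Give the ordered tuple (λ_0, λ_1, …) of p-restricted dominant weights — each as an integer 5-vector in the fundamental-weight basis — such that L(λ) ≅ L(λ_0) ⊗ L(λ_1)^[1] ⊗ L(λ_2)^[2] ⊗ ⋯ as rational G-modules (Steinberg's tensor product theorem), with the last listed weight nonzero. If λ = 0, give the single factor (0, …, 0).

Converting to the ω-basis (c_i = row i of M dotted with v = (-31, -1, 0, 13, 4)):
  c_1 = 0*-31 + 3*-1 + -2*0 + 0*13 + 2*4 = 5
  c_2 = -4*-31 + -6*-1 + 22*0 + -12*13 + 7*4 = 2
  c_3 = 1*-31 + 2*-1 + -6*0 + 3*13 + -1*4 = 2
  c_4 = 8*-31 + 18*-1 + -49*0 + 25*13 + -14*4 = 3
  c_5 = -1*-31 + -1*-1 + 5*0 + -3*13 + 3*4 = 5
Writing each c_i in base p = 7:
  c_1 = 5 = 5·7^0
  c_2 = 2 = 2·7^0
  c_3 = 2 = 2·7^0
  c_4 = 3 = 3·7^0
  c_5 = 5 = 5·7^0
λ_0 = (5, 2, 2, 3, 5)

((5, 2, 2, 3, 5),)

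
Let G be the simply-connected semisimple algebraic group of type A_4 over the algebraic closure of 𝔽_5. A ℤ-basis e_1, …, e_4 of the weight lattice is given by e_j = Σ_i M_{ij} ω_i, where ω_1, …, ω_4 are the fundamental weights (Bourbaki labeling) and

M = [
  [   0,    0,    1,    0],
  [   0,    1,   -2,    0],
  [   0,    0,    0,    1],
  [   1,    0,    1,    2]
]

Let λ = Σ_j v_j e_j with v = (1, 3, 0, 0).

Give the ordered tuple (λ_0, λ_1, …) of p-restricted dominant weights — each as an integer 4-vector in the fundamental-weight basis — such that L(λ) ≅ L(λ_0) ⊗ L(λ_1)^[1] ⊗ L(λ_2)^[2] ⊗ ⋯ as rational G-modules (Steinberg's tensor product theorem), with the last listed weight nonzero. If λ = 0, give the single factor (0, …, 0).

Compute c_i = Σ_j M_{ij} v_j with v = (1, 3, 0, 0):
  c_1 = (0)·(1) + (0)·(3) + (1)·(0) + (0)·(0) = 0
  c_2 = (0)·(1) + (1)·(3) + (-2)·(0) + (0)·(0) = 3
  c_3 = (0)·(1) + (0)·(3) + (0)·(0) + (1)·(0) = 0
  c_4 = (1)·(1) + (0)·(3) + (1)·(0) + (2)·(0) = 1
Writing each c_i in base p = 5:
  c_1 = 0
  c_2 = 3 = 3·5^0
  c_3 = 0
  c_4 = 1 = 1·5^0
Factor λ_0 = (0, 3, 0, 1)

((0, 3, 0, 1),)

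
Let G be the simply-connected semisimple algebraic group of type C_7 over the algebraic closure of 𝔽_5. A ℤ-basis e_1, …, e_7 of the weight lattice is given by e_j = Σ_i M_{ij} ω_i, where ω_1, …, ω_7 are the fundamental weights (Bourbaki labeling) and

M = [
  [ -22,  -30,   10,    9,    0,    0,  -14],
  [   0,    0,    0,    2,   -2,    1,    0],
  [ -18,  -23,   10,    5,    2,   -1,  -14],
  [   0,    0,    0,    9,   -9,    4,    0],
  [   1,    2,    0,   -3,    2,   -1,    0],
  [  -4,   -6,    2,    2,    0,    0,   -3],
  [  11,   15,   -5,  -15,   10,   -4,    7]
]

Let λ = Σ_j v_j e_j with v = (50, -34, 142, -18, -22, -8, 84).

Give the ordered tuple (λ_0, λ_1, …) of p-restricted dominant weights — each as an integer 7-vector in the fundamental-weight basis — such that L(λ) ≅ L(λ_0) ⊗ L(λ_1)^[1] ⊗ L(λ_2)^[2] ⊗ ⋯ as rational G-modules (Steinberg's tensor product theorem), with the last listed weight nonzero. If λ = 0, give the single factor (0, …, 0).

((2, 0, 0, 4, 0, 0, 0),)

ω-coordinates c = M·v, v = (50, -34, 142, -18, -22, -8, 84):
  c_1 = -22*50 + -30*-34 + 10*142 + 9*-18 + 0*-22 + 0*-8 + -14*84 = 2
  c_2 = 0*50 + 0*-34 + 0*142 + 2*-18 + -2*-22 + 1*-8 + 0*84 = 0
  c_3 = -18*50 + -23*-34 + 10*142 + 5*-18 + 2*-22 + -1*-8 + -14*84 = 0
  c_4 = 0*50 + 0*-34 + 0*142 + 9*-18 + -9*-22 + 4*-8 + 0*84 = 4
  c_5 = 1*50 + 2*-34 + 0*142 + -3*-18 + 2*-22 + -1*-8 + 0*84 = 0
  c_6 = -4*50 + -6*-34 + 2*142 + 2*-18 + 0*-22 + 0*-8 + -3*84 = 0
  c_7 = 11*50 + 15*-34 + -5*142 + -15*-18 + 10*-22 + -4*-8 + 7*84 = 0
Base-5 expansion of each c_i:
  c_1 = 2 = 2·5^0
  c_2 = 0
  c_3 = 0
  c_4 = 4 = 4·5^0
  c_5 = 0
  c_6 = 0
  c_7 = 0
Factor λ_0 = (2, 0, 0, 4, 0, 0, 0)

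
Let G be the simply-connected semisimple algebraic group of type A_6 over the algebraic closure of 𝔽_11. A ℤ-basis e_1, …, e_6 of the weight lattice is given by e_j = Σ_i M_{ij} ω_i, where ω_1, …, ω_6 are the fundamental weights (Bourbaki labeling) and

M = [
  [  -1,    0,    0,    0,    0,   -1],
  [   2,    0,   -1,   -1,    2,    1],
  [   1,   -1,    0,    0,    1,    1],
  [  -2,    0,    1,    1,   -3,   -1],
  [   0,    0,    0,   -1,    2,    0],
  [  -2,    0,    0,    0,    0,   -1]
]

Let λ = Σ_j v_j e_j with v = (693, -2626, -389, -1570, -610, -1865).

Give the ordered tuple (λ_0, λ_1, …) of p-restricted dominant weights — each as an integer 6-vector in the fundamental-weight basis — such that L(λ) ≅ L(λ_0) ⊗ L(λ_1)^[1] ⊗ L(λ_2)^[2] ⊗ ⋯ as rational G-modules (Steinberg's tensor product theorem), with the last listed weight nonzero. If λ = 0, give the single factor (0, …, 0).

ω-coordinates c = M·v, v = (693, -2626, -389, -1570, -610, -1865):
  c_1 = (-1)·(693) + (0)·(-2626) + (0)·(-389) + (0)·(-1570) + (0)·(-610) + (-1)·(-1865) = 1172
  c_2 = 2·693 + (0)·(-2626) + (-1)·(-389) + (-1)·(-1570) + (2)·(-610) + (1)·(-1865) = 260
  c_3 = 1·693 + (-1)·(-2626) + (0)·(-389) + (0)·(-1570) + (1)·(-610) + (1)·(-1865) = 844
  c_4 = (-2)·(693) + (0)·(-2626) + (1)·(-389) + (1)·(-1570) + (-3)·(-610) + (-1)·(-1865) = 350
  c_5 = 0·693 + (0)·(-2626) + (0)·(-389) + (-1)·(-1570) + (2)·(-610) + (0)·(-1865) = 350
  c_6 = (-2)·(693) + (0)·(-2626) + (0)·(-389) + (0)·(-1570) + (0)·(-610) + (-1)·(-1865) = 479
Base-11 expansion of each c_i:
  c_1 = 1172 = 6·11^0 + 7·11^1 + 9·11^2
  c_2 = 260 = 7·11^0 + 1·11^1 + 2·11^2
  c_3 = 844 = 8·11^0 + 10·11^1 + 6·11^2
  c_4 = 350 = 9·11^0 + 9·11^1 + 2·11^2
  c_5 = 350 = 9·11^0 + 9·11^1 + 2·11^2
  c_6 = 479 = 6·11^0 + 10·11^1 + 3·11^2
Factor λ_0 = (6, 7, 8, 9, 9, 6)
Factor λ_1 = (7, 1, 10, 9, 9, 10)
Factor λ_2 = (9, 2, 6, 2, 2, 3)

((6, 7, 8, 9, 9, 6), (7, 1, 10, 9, 9, 10), (9, 2, 6, 2, 2, 3))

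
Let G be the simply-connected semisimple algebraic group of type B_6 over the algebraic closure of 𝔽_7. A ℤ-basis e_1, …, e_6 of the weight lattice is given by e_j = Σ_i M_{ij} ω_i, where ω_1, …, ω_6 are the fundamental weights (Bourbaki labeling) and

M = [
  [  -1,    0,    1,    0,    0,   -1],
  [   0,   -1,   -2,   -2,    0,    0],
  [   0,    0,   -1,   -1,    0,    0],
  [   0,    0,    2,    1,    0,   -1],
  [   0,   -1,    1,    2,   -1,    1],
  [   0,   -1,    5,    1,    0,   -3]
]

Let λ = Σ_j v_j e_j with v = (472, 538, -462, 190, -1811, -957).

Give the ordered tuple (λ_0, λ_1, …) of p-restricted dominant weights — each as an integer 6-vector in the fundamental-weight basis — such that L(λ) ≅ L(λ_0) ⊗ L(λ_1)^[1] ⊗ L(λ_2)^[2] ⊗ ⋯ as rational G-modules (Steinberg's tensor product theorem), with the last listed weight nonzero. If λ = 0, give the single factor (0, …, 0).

((2, 6, 6, 6, 3, 3), (3, 0, 3, 3, 5, 2), (0, 0, 5, 4, 4, 4))

ω-coordinates c = M·v, v = (472, 538, -462, 190, -1811, -957):
  c_1 = -1*472 + 0*538 + 1*-462 + 0*190 + 0*-1811 + -1*-957 = 23
  c_2 = 0*472 + -1*538 + -2*-462 + -2*190 + 0*-1811 + 0*-957 = 6
  c_3 = 0*472 + 0*538 + -1*-462 + -1*190 + 0*-1811 + 0*-957 = 272
  c_4 = 0*472 + 0*538 + 2*-462 + 1*190 + 0*-1811 + -1*-957 = 223
  c_5 = 0*472 + -1*538 + 1*-462 + 2*190 + -1*-1811 + 1*-957 = 234
  c_6 = 0*472 + -1*538 + 5*-462 + 1*190 + 0*-1811 + -3*-957 = 213
Expand coordinatewise in base 7:
  c_1 = 23 = 2·7^0 + 3·7^1
  c_2 = 6 = 6·7^0
  c_3 = 272 = 6·7^0 + 3·7^1 + 5·7^2
  c_4 = 223 = 6·7^0 + 3·7^1 + 4·7^2
  c_5 = 234 = 3·7^0 + 5·7^1 + 4·7^2
  c_6 = 213 = 3·7^0 + 2·7^1 + 4·7^2
Factor λ_0 = (2, 6, 6, 6, 3, 3)
Factor λ_1 = (3, 0, 3, 3, 5, 2)
Factor λ_2 = (0, 0, 5, 4, 4, 4)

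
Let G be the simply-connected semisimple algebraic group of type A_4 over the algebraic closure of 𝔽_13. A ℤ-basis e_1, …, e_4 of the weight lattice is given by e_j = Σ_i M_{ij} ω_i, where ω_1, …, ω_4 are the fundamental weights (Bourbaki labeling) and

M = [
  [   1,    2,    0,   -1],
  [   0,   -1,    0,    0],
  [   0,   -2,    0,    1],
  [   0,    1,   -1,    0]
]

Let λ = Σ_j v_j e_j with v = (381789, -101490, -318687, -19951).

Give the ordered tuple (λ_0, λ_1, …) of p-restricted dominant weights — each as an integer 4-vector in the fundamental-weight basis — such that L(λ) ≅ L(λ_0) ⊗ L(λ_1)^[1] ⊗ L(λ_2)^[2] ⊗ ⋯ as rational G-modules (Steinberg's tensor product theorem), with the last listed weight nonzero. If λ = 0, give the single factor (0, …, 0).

ω-coordinates c = M·v, v = (381789, -101490, -318687, -19951):
  c_1 = 1*381789 + 2*-101490 + 0*-318687 + -1*-19951 = 198760
  c_2 = 0*381789 + -1*-101490 + 0*-318687 + 0*-19951 = 101490
  c_3 = 0*381789 + -2*-101490 + 0*-318687 + 1*-19951 = 183029
  c_4 = 0*381789 + 1*-101490 + -1*-318687 + 0*-19951 = 217197
Base-13 expansion of each c_i:
  c_1 = 198760 = 3·13^0 + 1·13^1 + 6·13^2 + 12·13^3 + 6·13^4
  c_2 = 101490 = 12·13^0 + 6·13^1 + 2·13^2 + 7·13^3 + 3·13^4
  c_3 = 183029 = 2·13^0 + 0·13^1 + 4·13^2 + 5·13^3 + 6·13^4
  c_4 = 217197 = 6·13^0 + 2·13^1 + 11·13^2 + 7·13^3 + 7·13^4
Factor λ_0 = (3, 12, 2, 6)
Factor λ_1 = (1, 6, 0, 2)
Factor λ_2 = (6, 2, 4, 11)
Factor λ_3 = (12, 7, 5, 7)
Factor λ_4 = (6, 3, 6, 7)

((3, 12, 2, 6), (1, 6, 0, 2), (6, 2, 4, 11), (12, 7, 5, 7), (6, 3, 6, 7))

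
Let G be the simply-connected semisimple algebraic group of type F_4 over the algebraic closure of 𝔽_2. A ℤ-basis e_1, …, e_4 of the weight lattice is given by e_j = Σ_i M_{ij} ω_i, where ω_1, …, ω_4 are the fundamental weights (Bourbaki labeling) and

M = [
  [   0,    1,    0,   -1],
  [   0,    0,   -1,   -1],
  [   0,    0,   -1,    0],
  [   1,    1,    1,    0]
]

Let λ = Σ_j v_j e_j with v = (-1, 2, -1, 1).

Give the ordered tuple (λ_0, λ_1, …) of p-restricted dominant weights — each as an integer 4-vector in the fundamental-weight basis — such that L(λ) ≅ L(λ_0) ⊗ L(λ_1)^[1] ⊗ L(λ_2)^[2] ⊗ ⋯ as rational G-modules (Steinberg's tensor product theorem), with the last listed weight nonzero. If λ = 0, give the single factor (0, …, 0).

ω-coordinates c = M·v, v = (-1, 2, -1, 1):
  c_1 = (0)·(-1) + 1·2 + (0)·(-1) + (-1)·(1) = 1
  c_2 = (0)·(-1) + 0·2 + (-1)·(-1) + (-1)·(1) = 0
  c_3 = (0)·(-1) + 0·2 + (-1)·(-1) + 0·1 = 1
  c_4 = (1)·(-1) + 1·2 + (1)·(-1) + 0·1 = 0
Expand coordinatewise in base 2:
  c_1 = 1 = 1·2^0
  c_2 = 0
  c_3 = 1 = 1·2^0
  c_4 = 0
Factor λ_0 = (1, 0, 1, 0)

((1, 0, 1, 0),)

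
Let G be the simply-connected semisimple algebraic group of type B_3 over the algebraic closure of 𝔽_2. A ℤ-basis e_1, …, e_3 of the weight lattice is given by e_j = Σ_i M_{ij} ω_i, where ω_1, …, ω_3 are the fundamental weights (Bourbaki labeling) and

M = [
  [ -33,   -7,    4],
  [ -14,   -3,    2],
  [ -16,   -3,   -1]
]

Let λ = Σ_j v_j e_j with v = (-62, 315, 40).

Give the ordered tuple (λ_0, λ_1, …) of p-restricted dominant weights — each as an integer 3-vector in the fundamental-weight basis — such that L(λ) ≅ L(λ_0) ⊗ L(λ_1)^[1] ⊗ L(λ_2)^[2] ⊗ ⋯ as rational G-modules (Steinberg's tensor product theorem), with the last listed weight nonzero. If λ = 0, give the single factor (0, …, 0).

((1, 1, 1), (0, 1, 1), (0, 0, 1))

ω-coordinates c = M·v, v = (-62, 315, 40):
  c_1 = (-33)·(-62) + (-7)·(315) + (4)·(40) = 1
  c_2 = (-14)·(-62) + (-3)·(315) + (2)·(40) = 3
  c_3 = (-16)·(-62) + (-3)·(315) + (-1)·(40) = 7
Expand coordinatewise in base 2:
  c_1 = 1 = 1·2^0
  c_2 = 3 = 1·2^0 + 1·2^1
  c_3 = 7 = 1·2^0 + 1·2^1 + 1·2^2
p-restricted factor λ_0 = (1, 1, 1)
p-restricted factor λ_1 = (0, 1, 1)
p-restricted factor λ_2 = (0, 0, 1)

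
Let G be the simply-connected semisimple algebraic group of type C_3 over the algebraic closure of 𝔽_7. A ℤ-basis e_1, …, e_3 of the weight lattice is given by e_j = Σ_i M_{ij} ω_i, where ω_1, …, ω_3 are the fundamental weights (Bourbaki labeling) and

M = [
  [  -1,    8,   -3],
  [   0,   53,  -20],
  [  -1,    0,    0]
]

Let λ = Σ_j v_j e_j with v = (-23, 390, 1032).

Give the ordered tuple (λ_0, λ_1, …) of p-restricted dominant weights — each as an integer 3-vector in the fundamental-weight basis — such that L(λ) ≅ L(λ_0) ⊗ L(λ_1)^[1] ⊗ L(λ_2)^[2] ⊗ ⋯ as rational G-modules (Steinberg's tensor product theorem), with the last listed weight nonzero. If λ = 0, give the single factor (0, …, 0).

((5, 2, 2), (6, 4, 3))

Converting to the ω-basis (c_i = row i of M dotted with v = (-23, 390, 1032)):
  c_1 = (-1)·(-23) + 8·390 + (-3)·(1032) = 47
  c_2 = (0)·(-23) + 53·390 + (-20)·(1032) = 30
  c_3 = (-1)·(-23) + 0·390 + 0·1032 = 23
Expand coordinatewise in base 7:
  c_1 = 47 = 5·7^0 + 6·7^1
  c_2 = 30 = 2·7^0 + 4·7^1
  c_3 = 23 = 2·7^0 + 3·7^1
p-restricted factor λ_0 = (5, 2, 2)
p-restricted factor λ_1 = (6, 4, 3)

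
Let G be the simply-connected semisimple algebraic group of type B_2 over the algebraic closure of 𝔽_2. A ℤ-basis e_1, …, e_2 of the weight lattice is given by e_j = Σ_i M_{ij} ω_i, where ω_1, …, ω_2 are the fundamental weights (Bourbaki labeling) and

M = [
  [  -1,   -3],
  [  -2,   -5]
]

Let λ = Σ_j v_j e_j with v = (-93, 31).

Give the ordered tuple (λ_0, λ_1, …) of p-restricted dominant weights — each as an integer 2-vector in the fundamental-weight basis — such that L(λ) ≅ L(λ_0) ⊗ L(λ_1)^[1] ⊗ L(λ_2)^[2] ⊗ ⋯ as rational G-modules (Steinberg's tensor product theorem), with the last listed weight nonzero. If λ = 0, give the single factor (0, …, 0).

((0, 1), (0, 1), (0, 1), (0, 1), (0, 1))

Converting to the ω-basis (c_i = row i of M dotted with v = (-93, 31)):
  c_1 = (-1)·(-93) + (-3)·(31) = 0
  c_2 = (-2)·(-93) + (-5)·(31) = 31
p = 2; digits c_i = Σ_j d_{ij}·2^j, 0 ≤ d_{ij} < 2:
  c_1 = 0
  c_2 = 31 = 1·2^0 + 1·2^1 + 1·2^2 + 1·2^3 + 1·2^4
Factor λ_0 = (0, 1)
Factor λ_1 = (0, 1)
Factor λ_2 = (0, 1)
Factor λ_3 = (0, 1)
Factor λ_4 = (0, 1)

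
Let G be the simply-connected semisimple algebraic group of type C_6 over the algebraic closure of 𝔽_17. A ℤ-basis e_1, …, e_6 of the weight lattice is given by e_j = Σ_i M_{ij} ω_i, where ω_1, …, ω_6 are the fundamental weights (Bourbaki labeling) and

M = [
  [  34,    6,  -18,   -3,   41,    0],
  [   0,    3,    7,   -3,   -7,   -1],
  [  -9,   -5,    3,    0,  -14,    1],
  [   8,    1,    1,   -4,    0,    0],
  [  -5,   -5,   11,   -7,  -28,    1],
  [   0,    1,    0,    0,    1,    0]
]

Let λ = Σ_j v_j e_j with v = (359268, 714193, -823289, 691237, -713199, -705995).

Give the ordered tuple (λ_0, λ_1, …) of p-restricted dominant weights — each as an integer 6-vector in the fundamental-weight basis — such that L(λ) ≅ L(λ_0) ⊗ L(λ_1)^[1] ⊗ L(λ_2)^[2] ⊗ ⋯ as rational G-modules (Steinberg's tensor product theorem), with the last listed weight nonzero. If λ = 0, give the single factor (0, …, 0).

((12, 0, 8, 15, 6, 8), (15, 11, 12, 5, 16, 7), (15, 14, 15, 0, 4, 3))

Converting to the ω-basis (c_i = row i of M dotted with v = (359268, 714193, -823289, 691237, -713199, -705995)):
  c_1 = 34*359268 + 6*714193 + -18*-823289 + -3*691237 + 41*-713199 + 0*-705995 = 4602
  c_2 = 0*359268 + 3*714193 + 7*-823289 + -3*691237 + -7*-713199 + -1*-705995 = 4233
  c_3 = -9*359268 + -5*714193 + 3*-823289 + 0*691237 + -14*-713199 + 1*-705995 = 4547
  c_4 = 8*359268 + 1*714193 + 1*-823289 + -4*691237 + 0*-713199 + 0*-705995 = 100
  c_5 = -5*359268 + -5*714193 + 11*-823289 + -7*691237 + -28*-713199 + 1*-705995 = 1434
  c_6 = 0*359268 + 1*714193 + 0*-823289 + 0*691237 + 1*-713199 + 0*-705995 = 994
Expand coordinatewise in base 17:
  c_1 = 4602 = 12·17^0 + 15·17^1 + 15·17^2
  c_2 = 4233 = 0·17^0 + 11·17^1 + 14·17^2
  c_3 = 4547 = 8·17^0 + 12·17^1 + 15·17^2
  c_4 = 100 = 15·17^0 + 5·17^1
  c_5 = 1434 = 6·17^0 + 16·17^1 + 4·17^2
  c_6 = 994 = 8·17^0 + 7·17^1 + 3·17^2
p-restricted factor λ_0 = (12, 0, 8, 15, 6, 8)
p-restricted factor λ_1 = (15, 11, 12, 5, 16, 7)
p-restricted factor λ_2 = (15, 14, 15, 0, 4, 3)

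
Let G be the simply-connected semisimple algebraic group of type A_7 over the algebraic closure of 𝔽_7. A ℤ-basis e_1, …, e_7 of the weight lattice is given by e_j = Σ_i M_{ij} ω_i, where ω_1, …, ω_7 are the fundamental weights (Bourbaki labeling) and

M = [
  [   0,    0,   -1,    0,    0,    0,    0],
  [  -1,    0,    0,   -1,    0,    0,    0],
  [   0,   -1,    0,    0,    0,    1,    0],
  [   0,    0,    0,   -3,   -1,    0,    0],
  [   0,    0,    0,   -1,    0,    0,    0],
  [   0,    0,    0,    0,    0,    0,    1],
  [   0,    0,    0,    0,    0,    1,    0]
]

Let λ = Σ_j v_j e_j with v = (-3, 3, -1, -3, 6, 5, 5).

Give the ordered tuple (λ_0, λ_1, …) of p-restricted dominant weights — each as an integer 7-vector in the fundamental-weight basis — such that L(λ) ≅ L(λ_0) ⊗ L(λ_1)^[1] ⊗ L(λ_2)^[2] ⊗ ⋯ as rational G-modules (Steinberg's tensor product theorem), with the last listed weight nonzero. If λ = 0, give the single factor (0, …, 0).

Change of basis e → ω: c = M·v where v = (-3, 3, -1, -3, 6, 5, 5):
  c_1 = 0*-3 + 0*3 + -1*-1 + 0*-3 + 0*6 + 0*5 + 0*5 = 1
  c_2 = -1*-3 + 0*3 + 0*-1 + -1*-3 + 0*6 + 0*5 + 0*5 = 6
  c_3 = 0*-3 + -1*3 + 0*-1 + 0*-3 + 0*6 + 1*5 + 0*5 = 2
  c_4 = 0*-3 + 0*3 + 0*-1 + -3*-3 + -1*6 + 0*5 + 0*5 = 3
  c_5 = 0*-3 + 0*3 + 0*-1 + -1*-3 + 0*6 + 0*5 + 0*5 = 3
  c_6 = 0*-3 + 0*3 + 0*-1 + 0*-3 + 0*6 + 0*5 + 1*5 = 5
  c_7 = 0*-3 + 0*3 + 0*-1 + 0*-3 + 0*6 + 1*5 + 0*5 = 5
Base-7 expansion of each c_i:
  c_1 = 1 = 1·7^0
  c_2 = 6 = 6·7^0
  c_3 = 2 = 2·7^0
  c_4 = 3 = 3·7^0
  c_5 = 3 = 3·7^0
  c_6 = 5 = 5·7^0
  c_7 = 5 = 5·7^0
p-restricted factor λ_0 = (1, 6, 2, 3, 3, 5, 5)

((1, 6, 2, 3, 3, 5, 5),)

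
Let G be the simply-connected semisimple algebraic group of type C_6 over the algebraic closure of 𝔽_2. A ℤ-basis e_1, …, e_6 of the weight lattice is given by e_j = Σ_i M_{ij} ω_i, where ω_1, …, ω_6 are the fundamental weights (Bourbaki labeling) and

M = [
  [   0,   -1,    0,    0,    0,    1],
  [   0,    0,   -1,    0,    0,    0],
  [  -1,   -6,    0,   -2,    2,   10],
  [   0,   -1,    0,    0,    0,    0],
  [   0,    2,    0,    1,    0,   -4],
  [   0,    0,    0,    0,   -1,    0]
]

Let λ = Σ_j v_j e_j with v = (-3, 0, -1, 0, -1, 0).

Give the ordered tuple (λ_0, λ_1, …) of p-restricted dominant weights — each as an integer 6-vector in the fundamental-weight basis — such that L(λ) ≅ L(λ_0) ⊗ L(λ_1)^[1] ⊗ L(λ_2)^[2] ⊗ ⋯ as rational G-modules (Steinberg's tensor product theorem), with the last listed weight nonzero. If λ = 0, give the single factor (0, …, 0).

((0, 1, 1, 0, 0, 1),)

Compute c_i = Σ_j M_{ij} v_j with v = (-3, 0, -1, 0, -1, 0):
  c_1 = (0)·(-3) + (-1)·(0) + (0)·(-1) + (0)·(0) + (0)·(-1) + (1)·(0) = 0
  c_2 = (0)·(-3) + (0)·(0) + (-1)·(-1) + (0)·(0) + (0)·(-1) + (0)·(0) = 1
  c_3 = (-1)·(-3) + (-6)·(0) + (0)·(-1) + (-2)·(0) + (2)·(-1) + (10)·(0) = 1
  c_4 = (0)·(-3) + (-1)·(0) + (0)·(-1) + (0)·(0) + (0)·(-1) + (0)·(0) = 0
  c_5 = (0)·(-3) + (2)·(0) + (0)·(-1) + (1)·(0) + (0)·(-1) + (-4)·(0) = 0
  c_6 = (0)·(-3) + (0)·(0) + (0)·(-1) + (0)·(0) + (-1)·(-1) + (0)·(0) = 1
Expand coordinatewise in base 2:
  c_1 = 0
  c_2 = 1 = 1·2^0
  c_3 = 1 = 1·2^0
  c_4 = 0
  c_5 = 0
  c_6 = 1 = 1·2^0
p-restricted factor λ_0 = (0, 1, 1, 0, 0, 1)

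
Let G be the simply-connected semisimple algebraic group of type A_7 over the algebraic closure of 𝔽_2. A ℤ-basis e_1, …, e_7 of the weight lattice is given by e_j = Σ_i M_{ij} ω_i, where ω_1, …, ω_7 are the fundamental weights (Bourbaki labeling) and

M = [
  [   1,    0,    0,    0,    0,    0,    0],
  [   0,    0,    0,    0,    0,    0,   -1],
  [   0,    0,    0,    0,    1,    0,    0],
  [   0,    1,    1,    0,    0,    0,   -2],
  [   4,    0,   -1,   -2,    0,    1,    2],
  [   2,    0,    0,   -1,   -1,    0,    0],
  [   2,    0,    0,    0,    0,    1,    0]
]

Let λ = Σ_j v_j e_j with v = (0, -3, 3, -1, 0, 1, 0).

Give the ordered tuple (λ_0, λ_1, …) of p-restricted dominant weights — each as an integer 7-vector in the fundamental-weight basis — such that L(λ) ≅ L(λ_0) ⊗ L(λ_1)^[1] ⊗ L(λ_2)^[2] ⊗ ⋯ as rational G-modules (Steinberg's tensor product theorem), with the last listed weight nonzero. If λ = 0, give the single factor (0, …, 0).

((0, 0, 0, 0, 0, 1, 1),)

Change of basis e → ω: c = M·v where v = (0, -3, 3, -1, 0, 1, 0):
  c_1 = 1*0 + 0*-3 + 0*3 + 0*-1 + 0*0 + 0*1 + 0*0 = 0
  c_2 = 0*0 + 0*-3 + 0*3 + 0*-1 + 0*0 + 0*1 + -1*0 = 0
  c_3 = 0*0 + 0*-3 + 0*3 + 0*-1 + 1*0 + 0*1 + 0*0 = 0
  c_4 = 0*0 + 1*-3 + 1*3 + 0*-1 + 0*0 + 0*1 + -2*0 = 0
  c_5 = 4*0 + 0*-3 + -1*3 + -2*-1 + 0*0 + 1*1 + 2*0 = 0
  c_6 = 2*0 + 0*-3 + 0*3 + -1*-1 + -1*0 + 0*1 + 0*0 = 1
  c_7 = 2*0 + 0*-3 + 0*3 + 0*-1 + 0*0 + 1*1 + 0*0 = 1
Writing each c_i in base p = 2:
  c_1 = 0
  c_2 = 0
  c_3 = 0
  c_4 = 0
  c_5 = 0
  c_6 = 1 = 1·2^0
  c_7 = 1 = 1·2^0
p-restricted factor λ_0 = (0, 0, 0, 0, 0, 1, 1)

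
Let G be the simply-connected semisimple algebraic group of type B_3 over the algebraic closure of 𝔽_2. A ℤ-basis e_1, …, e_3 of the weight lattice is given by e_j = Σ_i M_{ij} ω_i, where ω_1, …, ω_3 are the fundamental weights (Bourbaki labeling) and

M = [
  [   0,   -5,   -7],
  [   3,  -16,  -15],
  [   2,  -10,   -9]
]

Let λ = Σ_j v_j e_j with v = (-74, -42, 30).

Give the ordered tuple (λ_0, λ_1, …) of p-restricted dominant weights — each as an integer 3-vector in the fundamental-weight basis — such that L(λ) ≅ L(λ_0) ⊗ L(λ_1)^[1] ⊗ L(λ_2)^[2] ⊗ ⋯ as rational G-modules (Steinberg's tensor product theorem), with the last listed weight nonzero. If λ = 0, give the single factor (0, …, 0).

((0, 0, 0), (0, 0, 1))

Converting to the ω-basis (c_i = row i of M dotted with v = (-74, -42, 30)):
  c_1 = 0*-74 + -5*-42 + -7*30 = 0
  c_2 = 3*-74 + -16*-42 + -15*30 = 0
  c_3 = 2*-74 + -10*-42 + -9*30 = 2
p = 2; digits c_i = Σ_j d_{ij}·2^j, 0 ≤ d_{ij} < 2:
  c_1 = 0
  c_2 = 0
  c_3 = 2 = 0·2^0 + 1·2^1
Factor λ_0 = (0, 0, 0)
Factor λ_1 = (0, 0, 1)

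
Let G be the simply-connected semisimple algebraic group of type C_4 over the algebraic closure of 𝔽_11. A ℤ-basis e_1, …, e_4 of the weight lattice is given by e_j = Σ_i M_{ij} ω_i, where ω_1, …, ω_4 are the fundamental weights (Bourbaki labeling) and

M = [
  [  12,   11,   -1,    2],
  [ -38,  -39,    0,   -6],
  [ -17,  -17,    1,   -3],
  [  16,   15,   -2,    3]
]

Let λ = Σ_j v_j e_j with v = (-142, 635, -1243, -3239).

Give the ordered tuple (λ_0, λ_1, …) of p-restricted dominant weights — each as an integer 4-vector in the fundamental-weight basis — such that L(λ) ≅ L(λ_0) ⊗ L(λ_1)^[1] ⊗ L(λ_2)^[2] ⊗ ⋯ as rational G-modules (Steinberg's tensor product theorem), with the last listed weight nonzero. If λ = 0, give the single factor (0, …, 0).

((2, 10, 5, 0), (4, 5, 8, 2))

Converting to the ω-basis (c_i = row i of M dotted with v = (-142, 635, -1243, -3239)):
  c_1 = (12)·(-142) + 11·635 + (-1)·(-1243) + (2)·(-3239) = 46
  c_2 = (-38)·(-142) + (-39)·(635) + (0)·(-1243) + (-6)·(-3239) = 65
  c_3 = (-17)·(-142) + (-17)·(635) + (1)·(-1243) + (-3)·(-3239) = 93
  c_4 = (16)·(-142) + 15·635 + (-2)·(-1243) + (3)·(-3239) = 22
p = 11; digits c_i = Σ_j d_{ij}·11^j, 0 ≤ d_{ij} < 11:
  c_1 = 46 = 2·11^0 + 4·11^1
  c_2 = 65 = 10·11^0 + 5·11^1
  c_3 = 93 = 5·11^0 + 8·11^1
  c_4 = 22 = 0·11^0 + 2·11^1
p-restricted factor λ_0 = (2, 10, 5, 0)
p-restricted factor λ_1 = (4, 5, 8, 2)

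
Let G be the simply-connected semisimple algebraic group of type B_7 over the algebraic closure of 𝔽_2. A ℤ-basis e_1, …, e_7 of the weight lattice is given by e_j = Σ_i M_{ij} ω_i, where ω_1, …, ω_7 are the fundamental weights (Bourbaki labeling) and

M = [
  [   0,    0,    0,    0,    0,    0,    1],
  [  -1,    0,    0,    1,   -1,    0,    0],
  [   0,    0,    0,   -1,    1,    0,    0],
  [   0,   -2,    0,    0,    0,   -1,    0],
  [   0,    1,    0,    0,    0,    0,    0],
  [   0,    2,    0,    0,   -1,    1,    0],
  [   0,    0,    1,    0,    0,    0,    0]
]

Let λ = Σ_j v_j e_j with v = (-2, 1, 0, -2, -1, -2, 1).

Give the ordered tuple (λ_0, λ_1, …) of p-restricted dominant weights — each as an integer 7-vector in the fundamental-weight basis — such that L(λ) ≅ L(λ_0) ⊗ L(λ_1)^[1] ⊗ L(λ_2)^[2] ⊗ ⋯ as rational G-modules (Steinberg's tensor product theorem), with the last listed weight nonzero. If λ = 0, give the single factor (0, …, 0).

Compute c_i = Σ_j M_{ij} v_j with v = (-2, 1, 0, -2, -1, -2, 1):
  c_1 = (0)·(-2) + (0)·(1) + (0)·(0) + (0)·(-2) + (0)·(-1) + (0)·(-2) + (1)·(1) = 1
  c_2 = (-1)·(-2) + (0)·(1) + (0)·(0) + (1)·(-2) + (-1)·(-1) + (0)·(-2) + (0)·(1) = 1
  c_3 = (0)·(-2) + (0)·(1) + (0)·(0) + (-1)·(-2) + (1)·(-1) + (0)·(-2) + (0)·(1) = 1
  c_4 = (0)·(-2) + (-2)·(1) + (0)·(0) + (0)·(-2) + (0)·(-1) + (-1)·(-2) + (0)·(1) = 0
  c_5 = (0)·(-2) + (1)·(1) + (0)·(0) + (0)·(-2) + (0)·(-1) + (0)·(-2) + (0)·(1) = 1
  c_6 = (0)·(-2) + (2)·(1) + (0)·(0) + (0)·(-2) + (-1)·(-1) + (1)·(-2) + (0)·(1) = 1
  c_7 = (0)·(-2) + (0)·(1) + (1)·(0) + (0)·(-2) + (0)·(-1) + (0)·(-2) + (0)·(1) = 0
Base-2 expansion of each c_i:
  c_1 = 1 = 1·2^0
  c_2 = 1 = 1·2^0
  c_3 = 1 = 1·2^0
  c_4 = 0
  c_5 = 1 = 1·2^0
  c_6 = 1 = 1·2^0
  c_7 = 0
λ_0 = (1, 1, 1, 0, 1, 1, 0)

((1, 1, 1, 0, 1, 1, 0),)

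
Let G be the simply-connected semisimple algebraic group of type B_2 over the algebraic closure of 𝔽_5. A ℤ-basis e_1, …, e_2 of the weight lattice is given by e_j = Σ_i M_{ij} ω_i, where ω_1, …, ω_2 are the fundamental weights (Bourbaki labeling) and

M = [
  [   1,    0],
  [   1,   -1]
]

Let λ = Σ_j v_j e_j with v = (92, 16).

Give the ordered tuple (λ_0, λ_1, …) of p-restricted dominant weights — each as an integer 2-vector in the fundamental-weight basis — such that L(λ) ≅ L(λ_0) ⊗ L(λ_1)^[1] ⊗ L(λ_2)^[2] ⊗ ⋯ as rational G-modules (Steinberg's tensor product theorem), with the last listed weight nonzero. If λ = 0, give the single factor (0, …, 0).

((2, 1), (3, 0), (3, 3))

Compute c_i = Σ_j M_{ij} v_j with v = (92, 16):
  c_1 = 1*92 + 0*16 = 92
  c_2 = 1*92 + -1*16 = 76
p = 5; digits c_i = Σ_j d_{ij}·5^j, 0 ≤ d_{ij} < 5:
  c_1 = 92 = 2·5^0 + 3·5^1 + 3·5^2
  c_2 = 76 = 1·5^0 + 0·5^1 + 3·5^2
Factor λ_0 = (2, 1)
Factor λ_1 = (3, 0)
Factor λ_2 = (3, 3)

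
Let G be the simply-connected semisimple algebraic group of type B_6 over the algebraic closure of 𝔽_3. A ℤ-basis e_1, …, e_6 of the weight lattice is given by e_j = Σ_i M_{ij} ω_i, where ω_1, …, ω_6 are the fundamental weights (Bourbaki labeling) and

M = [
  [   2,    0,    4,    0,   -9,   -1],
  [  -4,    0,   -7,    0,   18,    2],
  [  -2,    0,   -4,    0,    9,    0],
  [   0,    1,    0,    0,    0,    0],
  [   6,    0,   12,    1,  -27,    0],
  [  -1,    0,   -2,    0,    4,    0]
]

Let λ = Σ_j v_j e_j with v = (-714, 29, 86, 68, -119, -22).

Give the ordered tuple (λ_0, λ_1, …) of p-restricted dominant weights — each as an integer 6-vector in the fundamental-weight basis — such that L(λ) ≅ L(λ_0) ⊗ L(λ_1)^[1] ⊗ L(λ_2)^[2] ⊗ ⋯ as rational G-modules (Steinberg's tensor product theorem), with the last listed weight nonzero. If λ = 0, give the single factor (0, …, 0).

((0, 2, 1, 2, 2, 0), (0, 1, 1, 0, 0, 1), (1, 1, 1, 0, 0, 1), (0, 2, 0, 1, 1, 2))

In the fundamental-weight basis, λ has coordinates c = M·v (v = (-714, 29, 86, 68, -119, -22)):
  c_1 = 2*-714 + 0*29 + 4*86 + 0*68 + -9*-119 + -1*-22 = 9
  c_2 = -4*-714 + 0*29 + -7*86 + 0*68 + 18*-119 + 2*-22 = 68
  c_3 = -2*-714 + 0*29 + -4*86 + 0*68 + 9*-119 + 0*-22 = 13
  c_4 = 0*-714 + 1*29 + 0*86 + 0*68 + 0*-119 + 0*-22 = 29
  c_5 = 6*-714 + 0*29 + 12*86 + 1*68 + -27*-119 + 0*-22 = 29
  c_6 = -1*-714 + 0*29 + -2*86 + 0*68 + 4*-119 + 0*-22 = 66
Base-3 expansion of each c_i:
  c_1 = 9 = 0·3^0 + 0·3^1 + 1·3^2
  c_2 = 68 = 2·3^0 + 1·3^1 + 1·3^2 + 2·3^3
  c_3 = 13 = 1·3^0 + 1·3^1 + 1·3^2
  c_4 = 29 = 2·3^0 + 0·3^1 + 0·3^2 + 1·3^3
  c_5 = 29 = 2·3^0 + 0·3^1 + 0·3^2 + 1·3^3
  c_6 = 66 = 0·3^0 + 1·3^1 + 1·3^2 + 2·3^3
p-restricted factor λ_0 = (0, 2, 1, 2, 2, 0)
p-restricted factor λ_1 = (0, 1, 1, 0, 0, 1)
p-restricted factor λ_2 = (1, 1, 1, 0, 0, 1)
p-restricted factor λ_3 = (0, 2, 0, 1, 1, 2)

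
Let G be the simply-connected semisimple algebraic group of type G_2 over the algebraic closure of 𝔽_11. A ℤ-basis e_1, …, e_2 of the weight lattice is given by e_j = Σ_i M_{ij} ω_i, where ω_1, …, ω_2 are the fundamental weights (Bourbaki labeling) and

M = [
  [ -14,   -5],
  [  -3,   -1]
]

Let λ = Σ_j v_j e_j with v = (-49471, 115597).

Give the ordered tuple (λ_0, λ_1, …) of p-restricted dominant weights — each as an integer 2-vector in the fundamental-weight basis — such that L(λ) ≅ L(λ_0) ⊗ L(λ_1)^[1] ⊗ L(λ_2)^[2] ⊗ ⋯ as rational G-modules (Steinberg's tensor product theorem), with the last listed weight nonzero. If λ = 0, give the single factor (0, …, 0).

ω-coordinates c = M·v, v = (-49471, 115597):
  c_1 = -14*-49471 + -5*115597 = 114609
  c_2 = -3*-49471 + -1*115597 = 32816
Expand coordinatewise in base 11:
  c_1 = 114609 = 0·11^0 + 2·11^1 + 1·11^2 + 9·11^3 + 7·11^4
  c_2 = 32816 = 3·11^0 + 2·11^1 + 7·11^2 + 2·11^3 + 2·11^4
Factor λ_0 = (0, 3)
Factor λ_1 = (2, 2)
Factor λ_2 = (1, 7)
Factor λ_3 = (9, 2)
Factor λ_4 = (7, 2)

((0, 3), (2, 2), (1, 7), (9, 2), (7, 2))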